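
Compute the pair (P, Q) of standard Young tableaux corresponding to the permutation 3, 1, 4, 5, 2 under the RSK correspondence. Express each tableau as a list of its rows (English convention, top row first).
Insert each entry of the permutation into P by Schensted row insertion, recording in Q the position of each new cell.

Insert 3: appended to row 1. P = [[3]].
Insert 1: 1 bumps 3 from row 1; 3 starts row 2. P = [[1], [3]].
Insert 4: appended to row 1. P = [[1, 4], [3]].
Insert 5: appended to row 1. P = [[1, 4, 5], [3]].
Insert 2: 2 bumps 4 from row 1; 4 appends to row 2. P = [[1, 2, 5], [3, 4]].

So P = [[1, 2, 5], [3, 4]], Q = [[1, 3, 4], [2, 5]].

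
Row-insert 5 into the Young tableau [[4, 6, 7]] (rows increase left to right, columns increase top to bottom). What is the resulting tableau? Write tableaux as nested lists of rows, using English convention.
In row 1, 5 replaces 6 (the leftmost entry greater than 5); 6 is bumped to row 2. 6 starts a new row 2. The new tableau is [[4, 5, 7], [6]].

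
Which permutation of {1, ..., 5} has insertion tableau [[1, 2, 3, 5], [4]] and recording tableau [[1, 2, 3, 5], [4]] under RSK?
1 2 4 3 5

Reverse RSK: for i = n, n-1, ..., 1, locate i in Q, remove the corresponding corner cell from P, and reverse-bump its entry up through P; the value ejected from row 1 is w(i).

So w = 1 2 4 3 5.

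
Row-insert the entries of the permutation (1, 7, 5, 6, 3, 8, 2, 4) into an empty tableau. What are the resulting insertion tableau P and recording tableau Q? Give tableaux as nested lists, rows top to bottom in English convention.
Insert each entry of the permutation into P by Schensted row insertion, recording in Q the position of each new cell.

Insert 1: appended to row 1. P = [[1]].
Insert 7: appended to row 1. P = [[1, 7]].
Insert 5: 5 bumps 7 from row 1; 7 starts row 2. P = [[1, 5], [7]].
Insert 6: appended to row 1. P = [[1, 5, 6], [7]].
Insert 3: 3 bumps 5 from row 1; 5 bumps 7 from row 2; 7 starts row 3. P = [[1, 3, 6], [5], [7]].
Insert 8: appended to row 1. P = [[1, 3, 6, 8], [5], [7]].
Insert 2: 2 bumps 3 from row 1; 3 bumps 5 from row 2; 5 bumps 7 from row 3; 7 starts row 4. P = [[1, 2, 6, 8], [3], [5], [7]].
Insert 4: 4 bumps 6 from row 1; 6 appends to row 2. P = [[1, 2, 4, 8], [3, 6], [5], [7]].

So P = [[1, 2, 4, 8], [3, 6], [5], [7]], Q = [[1, 2, 4, 6], [3, 8], [5], [7]].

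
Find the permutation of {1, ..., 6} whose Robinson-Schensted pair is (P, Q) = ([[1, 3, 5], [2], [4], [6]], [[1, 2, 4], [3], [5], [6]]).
2 6 4 5 3 1

Reverse the RSK construction: for i from n down to 1, find the cell of Q containing i, remove the entry at that cell from P, and reverse-bump it up through P; the value ejected from row 1 is w(i).

Step i=6: Q has 6 at row 4, column 1; remove 6 from row 4 of P and reverse-bump: 6 enters row 3 and ejects 4; 4 enters row 2 and ejects 2; 2 enters row 1 and ejects 1. So w(6) = 1. P is now [[2, 3, 5], [4], [6]].
Step i=5: Q has 5 at row 3, column 1; remove 6 from row 3 of P and reverse-bump: 6 enters row 2 and ejects 4; 4 enters row 1 and ejects 3. So w(5) = 3. P is now [[2, 4, 5], [6]].
Step i=4: Q has 4 at row 1, column 3; remove that cell from P, ejecting 5. So w(4) = 5. P is now [[2, 4], [6]].
Step i=3: Q has 3 at row 2, column 1; remove 6 from row 2 of P and reverse-bump: 6 enters row 1 and ejects 4. So w(3) = 4. P is now [[2, 6]].
Step i=2: Q has 2 at row 1, column 2; remove that cell from P, ejecting 6. So w(2) = 6. P is now [[2]].
Step i=1: Q has 1 at row 1, column 1; remove that cell from P, ejecting 2. So w(1) = 2. P is now [].

So w = 2 6 4 5 3 1.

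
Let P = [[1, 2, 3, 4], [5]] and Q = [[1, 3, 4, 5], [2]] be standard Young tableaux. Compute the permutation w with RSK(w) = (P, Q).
Reverse the RSK construction: for i from n down to 1, find the cell of Q containing i, remove the entry at that cell from P, and reverse-bump it up through P; the value ejected from row 1 is w(i).

Step i=5: Q has 5 at row 1, column 4; remove that cell from P, ejecting 4. So w(5) = 4. P is now [[1, 2, 3], [5]].
Step i=4: Q has 4 at row 1, column 3; remove that cell from P, ejecting 3. So w(4) = 3. P is now [[1, 2], [5]].
Step i=3: Q has 3 at row 1, column 2; remove that cell from P, ejecting 2. So w(3) = 2. P is now [[1], [5]].
Step i=2: Q has 2 at row 2, column 1; remove 5 from row 2 of P and reverse-bump: 5 enters row 1 and ejects 1. So w(2) = 1. P is now [[5]].
Step i=1: Q has 1 at row 1, column 1; remove that cell from P, ejecting 5. So w(1) = 5. P is now [].

So w = 5 1 2 3 4.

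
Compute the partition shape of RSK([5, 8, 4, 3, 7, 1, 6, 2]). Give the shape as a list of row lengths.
[2, 2, 2, 2]

RSK row insertion gives P = [[1, 2], [3, 6], [4, 7], [5, 8]], which has shape [2, 2, 2, 2].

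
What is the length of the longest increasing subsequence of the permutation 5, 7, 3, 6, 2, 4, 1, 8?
3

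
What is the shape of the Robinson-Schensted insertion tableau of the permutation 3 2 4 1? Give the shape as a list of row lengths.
[2, 1, 1]

Row-insert each entry into an empty tableau.

After inserting 3: P = [[3]].
After inserting 2: P = [[2], [3]].
After inserting 4: P = [[2, 4], [3]].
After inserting 1: P = [[1, 4], [2], [3]].

The final insertion tableau P = [[1, 4], [2], [3]] has shape [2, 1, 1].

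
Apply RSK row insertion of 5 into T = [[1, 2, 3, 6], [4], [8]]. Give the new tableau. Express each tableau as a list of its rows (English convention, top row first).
[[1, 2, 3, 5], [4, 6], [8]]

In row 1, 5 replaces 6 (the leftmost entry greater than 5); 6 is bumped to row 2. 6 is appended to row 2. The new tableau is [[1, 2, 3, 5], [4, 6], [8]].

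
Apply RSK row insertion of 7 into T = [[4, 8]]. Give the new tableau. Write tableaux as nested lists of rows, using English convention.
In row 1, 7 replaces 8 (the leftmost entry greater than 7); 8 is bumped to row 2. 8 starts a new row 2. The new tableau is [[4, 7], [8]].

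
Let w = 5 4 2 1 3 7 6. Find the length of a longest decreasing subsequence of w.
4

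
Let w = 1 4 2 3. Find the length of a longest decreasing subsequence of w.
2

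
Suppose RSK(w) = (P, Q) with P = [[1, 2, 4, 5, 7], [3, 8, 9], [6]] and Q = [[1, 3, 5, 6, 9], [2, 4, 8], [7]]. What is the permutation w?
Reverse the RSK construction: for i from n down to 1, find the cell of Q containing i, remove the entry at that cell from P, and reverse-bump it up through P; the value ejected from row 1 is w(i).

Step i=9: Q has 9 at row 1, column 5; remove that cell from P, ejecting 7. So w(9) = 7. P is now [[1, 2, 4, 5], [3, 8, 9], [6]].
Step i=8: Q has 8 at row 2, column 3; remove 9 from row 2 of P and reverse-bump: 9 enters row 1 and ejects 5. So w(8) = 5. P is now [[1, 2, 4, 9], [3, 8], [6]].
Step i=7: Q has 7 at row 3, column 1; remove 6 from row 3 of P and reverse-bump: 6 enters row 2 and ejects 3; 3 enters row 1 and ejects 2. So w(7) = 2. P is now [[1, 3, 4, 9], [6, 8]].
Step i=6: Q has 6 at row 1, column 4; remove that cell from P, ejecting 9. So w(6) = 9. P is now [[1, 3, 4], [6, 8]].
Step i=5: Q has 5 at row 1, column 3; remove that cell from P, ejecting 4. So w(5) = 4. P is now [[1, 3], [6, 8]].
Step i=4: Q has 4 at row 2, column 2; remove 8 from row 2 of P and reverse-bump: 8 enters row 1 and ejects 3. So w(4) = 3. P is now [[1, 8], [6]].
Step i=3: Q has 3 at row 1, column 2; remove that cell from P, ejecting 8. So w(3) = 8. P is now [[1], [6]].
Step i=2: Q has 2 at row 2, column 1; remove 6 from row 2 of P and reverse-bump: 6 enters row 1 and ejects 1. So w(2) = 1. P is now [[6]].
Step i=1: Q has 1 at row 1, column 1; remove that cell from P, ejecting 6. So w(1) = 6. P is now [].

So w = 6 1 8 3 4 9 2 5 7.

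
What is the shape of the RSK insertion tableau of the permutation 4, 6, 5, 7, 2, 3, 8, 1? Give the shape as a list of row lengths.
Row-insert each entry into an empty tableau.

After inserting 4: P = [[4]].
After inserting 6: P = [[4, 6]].
After inserting 5: P = [[4, 5], [6]].
After inserting 7: P = [[4, 5, 7], [6]].
After inserting 2: P = [[2, 5, 7], [4], [6]].
After inserting 3: P = [[2, 3, 7], [4, 5], [6]].
After inserting 8: P = [[2, 3, 7, 8], [4, 5], [6]].
After inserting 1: P = [[1, 3, 7, 8], [2, 5], [4], [6]].

The final insertion tableau P = [[1, 3, 7, 8], [2, 5], [4], [6]] has shape [4, 2, 1, 1].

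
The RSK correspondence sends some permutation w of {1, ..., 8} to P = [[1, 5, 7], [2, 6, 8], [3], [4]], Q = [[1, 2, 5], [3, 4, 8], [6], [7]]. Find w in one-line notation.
Reverse RSK: for i = n, n-1, ..., 1, locate i in Q, remove the corresponding corner cell from P, and reverse-bump its entry up through P; the value ejected from row 1 is w(i).

So w = 4 6 3 5 8 2 1 7.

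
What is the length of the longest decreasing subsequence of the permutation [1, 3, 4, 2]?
2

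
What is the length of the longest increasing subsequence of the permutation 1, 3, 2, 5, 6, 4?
4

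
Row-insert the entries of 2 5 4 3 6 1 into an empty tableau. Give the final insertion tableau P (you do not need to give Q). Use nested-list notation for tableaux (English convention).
P = [[1, 3, 6], [2], [4], [5]]

Insert 2: appended to row 1. P = [[2]].
Insert 5: appended to row 1. P = [[2, 5]].
Insert 4: 4 bumps 5 from row 1; 5 starts row 2. P = [[2, 4], [5]].
Insert 3: 3 bumps 4 from row 1; 4 bumps 5 from row 2; 5 starts row 3. P = [[2, 3], [4], [5]].
Insert 6: appended to row 1. P = [[2, 3, 6], [4], [5]].
Insert 1: 1 bumps 2 from row 1; 2 bumps 4 from row 2; 4 bumps 5 from row 3; 5 starts row 4. P = [[1, 3, 6], [2], [4], [5]].

So P = [[1, 3, 6], [2], [4], [5]].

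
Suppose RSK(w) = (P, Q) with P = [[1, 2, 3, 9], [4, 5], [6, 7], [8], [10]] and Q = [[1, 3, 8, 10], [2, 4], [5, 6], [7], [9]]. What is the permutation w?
6 4 10 8 1 7 2 5 3 9

Reverse the RSK construction: for i from n down to 1, find the cell of Q containing i, remove the entry at that cell from P, and reverse-bump it up through P; the value ejected from row 1 is w(i).

Step i=10: Q has 10 at row 1, column 4; remove that cell from P, ejecting 9. So w(10) = 9. P is now [[1, 2, 3], [4, 5], [6, 7], [8], [10]].
Step i=9: Q has 9 at row 5, column 1; remove 10 from row 5 of P and reverse-bump: 10 enters row 4 and ejects 8; 8 enters row 3 and ejects 7; 7 enters row 2 and ejects 5; 5 enters row 1 and ejects 3. So w(9) = 3. P is now [[1, 2, 5], [4, 7], [6, 8], [10]].
Step i=8: Q has 8 at row 1, column 3; remove that cell from P, ejecting 5. So w(8) = 5. P is now [[1, 2], [4, 7], [6, 8], [10]].
Step i=7: Q has 7 at row 4, column 1; remove 10 from row 4 of P and reverse-bump: 10 enters row 3 and ejects 8; 8 enters row 2 and ejects 7; 7 enters row 1 and ejects 2. So w(7) = 2. P is now [[1, 7], [4, 8], [6, 10]].
Step i=6: Q has 6 at row 3, column 2; remove 10 from row 3 of P and reverse-bump: 10 enters row 2 and ejects 8; 8 enters row 1 and ejects 7. So w(6) = 7. P is now [[1, 8], [4, 10], [6]].
Step i=5: Q has 5 at row 3, column 1; remove 6 from row 3 of P and reverse-bump: 6 enters row 2 and ejects 4; 4 enters row 1 and ejects 1. So w(5) = 1. P is now [[4, 8], [6, 10]].
Step i=4: Q has 4 at row 2, column 2; remove 10 from row 2 of P and reverse-bump: 10 enters row 1 and ejects 8. So w(4) = 8. P is now [[4, 10], [6]].
Step i=3: Q has 3 at row 1, column 2; remove that cell from P, ejecting 10. So w(3) = 10. P is now [[4], [6]].
Step i=2: Q has 2 at row 2, column 1; remove 6 from row 2 of P and reverse-bump: 6 enters row 1 and ejects 4. So w(2) = 4. P is now [[6]].
Step i=1: Q has 1 at row 1, column 1; remove that cell from P, ejecting 6. So w(1) = 6. P is now [].

So w = 6 4 10 8 1 7 2 5 3 9.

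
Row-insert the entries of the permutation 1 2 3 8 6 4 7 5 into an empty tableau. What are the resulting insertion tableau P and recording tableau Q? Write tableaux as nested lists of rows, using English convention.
Insert each entry of the permutation into P by Schensted row insertion, recording in Q the position of each new cell.

Insert 1: appended to row 1. P = [[1]].
Insert 2: appended to row 1. P = [[1, 2]].
Insert 3: appended to row 1. P = [[1, 2, 3]].
Insert 8: appended to row 1. P = [[1, 2, 3, 8]].
Insert 6: 6 bumps 8 from row 1; 8 starts row 2. P = [[1, 2, 3, 6], [8]].
Insert 4: 4 bumps 6 from row 1; 6 bumps 8 from row 2; 8 starts row 3. P = [[1, 2, 3, 4], [6], [8]].
Insert 7: appended to row 1. P = [[1, 2, 3, 4, 7], [6], [8]].
Insert 5: 5 bumps 7 from row 1; 7 appends to row 2. P = [[1, 2, 3, 4, 5], [6, 7], [8]].

So P = [[1, 2, 3, 4, 5], [6, 7], [8]], Q = [[1, 2, 3, 4, 7], [5, 8], [6]].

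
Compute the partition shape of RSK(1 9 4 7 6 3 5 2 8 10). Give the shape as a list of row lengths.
Row-insert each entry into an empty tableau.

After inserting 1: P = [[1]].
After inserting 9: P = [[1, 9]].
After inserting 4: P = [[1, 4], [9]].
After inserting 7: P = [[1, 4, 7], [9]].
After inserting 6: P = [[1, 4, 6], [7], [9]].
After inserting 3: P = [[1, 3, 6], [4], [7], [9]].
After inserting 5: P = [[1, 3, 5], [4, 6], [7], [9]].
After inserting 2: P = [[1, 2, 5], [3, 6], [4], [7], [9]].
After inserting 8: P = [[1, 2, 5, 8], [3, 6], [4], [7], [9]].
After inserting 10: P = [[1, 2, 5, 8, 10], [3, 6], [4], [7], [9]].

The final insertion tableau P = [[1, 2, 5, 8, 10], [3, 6], [4], [7], [9]] has shape [5, 2, 1, 1, 1].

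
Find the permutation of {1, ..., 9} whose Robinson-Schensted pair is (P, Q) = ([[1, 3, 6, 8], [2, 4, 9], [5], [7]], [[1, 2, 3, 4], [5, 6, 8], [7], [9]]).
Reverse the RSK construction: for i from n down to 1, find the cell of Q containing i, remove the entry at that cell from P, and reverse-bump it up through P; the value ejected from row 1 is w(i).

Step i=9: Q has 9 at row 4, column 1; remove 7 from row 4 of P and reverse-bump: 7 enters row 3 and ejects 5; 5 enters row 2 and ejects 4; 4 enters row 1 and ejects 3. So w(9) = 3. P is now [[1, 4, 6, 8], [2, 5, 9], [7]].
Step i=8: Q has 8 at row 2, column 3; remove 9 from row 2 of P and reverse-bump: 9 enters row 1 and ejects 8. So w(8) = 8. P is now [[1, 4, 6, 9], [2, 5], [7]].
Step i=7: Q has 7 at row 3, column 1; remove 7 from row 3 of P and reverse-bump: 7 enters row 2 and ejects 5; 5 enters row 1 and ejects 4. So w(7) = 4. P is now [[1, 5, 6, 9], [2, 7]].
Step i=6: Q has 6 at row 2, column 2; remove 7 from row 2 of P and reverse-bump: 7 enters row 1 and ejects 6. So w(6) = 6. P is now [[1, 5, 7, 9], [2]].
Step i=5: Q has 5 at row 2, column 1; remove 2 from row 2 of P and reverse-bump: 2 enters row 1 and ejects 1. So w(5) = 1. P is now [[2, 5, 7, 9]].
Step i=4: Q has 4 at row 1, column 4; remove that cell from P, ejecting 9. So w(4) = 9. P is now [[2, 5, 7]].
Step i=3: Q has 3 at row 1, column 3; remove that cell from P, ejecting 7. So w(3) = 7. P is now [[2, 5]].
Step i=2: Q has 2 at row 1, column 2; remove that cell from P, ejecting 5. So w(2) = 5. P is now [[2]].
Step i=1: Q has 1 at row 1, column 1; remove that cell from P, ejecting 2. So w(1) = 2. P is now [].

So w = 2 5 7 9 1 6 4 8 3.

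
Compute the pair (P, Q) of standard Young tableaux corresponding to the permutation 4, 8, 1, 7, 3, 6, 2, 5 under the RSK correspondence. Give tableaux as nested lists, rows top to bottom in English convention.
Insert each entry of the permutation into P by Schensted row insertion, recording in Q the position of each new cell.

Insert 4: appended to row 1. P = [[4]].
Insert 8: appended to row 1. P = [[4, 8]].
Insert 1: 1 bumps 4 from row 1; 4 starts row 2. P = [[1, 8], [4]].
Insert 7: 7 bumps 8 from row 1; 8 appends to row 2. P = [[1, 7], [4, 8]].
Insert 3: 3 bumps 7 from row 1; 7 bumps 8 from row 2; 8 starts row 3. P = [[1, 3], [4, 7], [8]].
Insert 6: appended to row 1. P = [[1, 3, 6], [4, 7], [8]].
Insert 2: 2 bumps 3 from row 1; 3 bumps 4 from row 2; 4 bumps 8 from row 3; 8 starts row 4. P = [[1, 2, 6], [3, 7], [4], [8]].
Insert 5: 5 bumps 6 from row 1; 6 bumps 7 from row 2; 7 appends to row 3. P = [[1, 2, 5], [3, 6], [4, 7], [8]].

So P = [[1, 2, 5], [3, 6], [4, 7], [8]], Q = [[1, 2, 6], [3, 4], [5, 8], [7]].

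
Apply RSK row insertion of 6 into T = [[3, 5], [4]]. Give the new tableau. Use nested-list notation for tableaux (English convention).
6 is larger than every entry of row 1, so it is appended to row 1. The new tableau is [[3, 5, 6], [4]].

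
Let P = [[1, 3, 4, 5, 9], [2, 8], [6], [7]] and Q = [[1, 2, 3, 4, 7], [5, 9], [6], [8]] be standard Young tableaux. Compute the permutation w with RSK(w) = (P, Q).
Reverse the RSK construction: for i from n down to 1, find the cell of Q containing i, remove the entry at that cell from P, and reverse-bump it up through P; the value ejected from row 1 is w(i).

Step i=9: Q has 9 at row 2, column 2; remove 8 from row 2 of P and reverse-bump: 8 enters row 1 and ejects 5. So w(9) = 5. P is now [[1, 3, 4, 8, 9], [2], [6], [7]].
Step i=8: Q has 8 at row 4, column 1; remove 7 from row 4 of P and reverse-bump: 7 enters row 3 and ejects 6; 6 enters row 2 and ejects 2; 2 enters row 1 and ejects 1. So w(8) = 1. P is now [[2, 3, 4, 8, 9], [6], [7]].
Step i=7: Q has 7 at row 1, column 5; remove that cell from P, ejecting 9. So w(7) = 9. P is now [[2, 3, 4, 8], [6], [7]].
Step i=6: Q has 6 at row 3, column 1; remove 7 from row 3 of P and reverse-bump: 7 enters row 2 and ejects 6; 6 enters row 1 and ejects 4. So w(6) = 4. P is now [[2, 3, 6, 8], [7]].
Step i=5: Q has 5 at row 2, column 1; remove 7 from row 2 of P and reverse-bump: 7 enters row 1 and ejects 6. So w(5) = 6. P is now [[2, 3, 7, 8]].
Step i=4: Q has 4 at row 1, column 4; remove that cell from P, ejecting 8. So w(4) = 8. P is now [[2, 3, 7]].
Step i=3: Q has 3 at row 1, column 3; remove that cell from P, ejecting 7. So w(3) = 7. P is now [[2, 3]].
Step i=2: Q has 2 at row 1, column 2; remove that cell from P, ejecting 3. So w(2) = 3. P is now [[2]].
Step i=1: Q has 1 at row 1, column 1; remove that cell from P, ejecting 2. So w(1) = 2. P is now [].

So w = 2 3 7 8 6 4 9 1 5.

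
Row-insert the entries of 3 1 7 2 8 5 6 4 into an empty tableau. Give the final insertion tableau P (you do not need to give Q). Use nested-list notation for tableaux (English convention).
Insert 3: appended to row 1. P = [[3]].
Insert 1: 1 bumps 3 from row 1; 3 starts row 2. P = [[1], [3]].
Insert 7: appended to row 1. P = [[1, 7], [3]].
Insert 2: 2 bumps 7 from row 1; 7 appends to row 2. P = [[1, 2], [3, 7]].
Insert 8: appended to row 1. P = [[1, 2, 8], [3, 7]].
Insert 5: 5 bumps 8 from row 1; 8 appends to row 2. P = [[1, 2, 5], [3, 7, 8]].
Insert 6: appended to row 1. P = [[1, 2, 5, 6], [3, 7, 8]].
Insert 4: 4 bumps 5 from row 1; 5 bumps 7 from row 2; 7 starts row 3. P = [[1, 2, 4, 6], [3, 5, 8], [7]].

So P = [[1, 2, 4, 6], [3, 5, 8], [7]].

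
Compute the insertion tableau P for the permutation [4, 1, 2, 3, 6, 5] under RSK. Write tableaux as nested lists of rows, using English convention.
Insert 4: appended to row 1. P = [[4]].
Insert 1: 1 bumps 4 from row 1; 4 starts row 2. P = [[1], [4]].
Insert 2: appended to row 1. P = [[1, 2], [4]].
Insert 3: appended to row 1. P = [[1, 2, 3], [4]].
Insert 6: appended to row 1. P = [[1, 2, 3, 6], [4]].
Insert 5: 5 bumps 6 from row 1; 6 appends to row 2. P = [[1, 2, 3, 5], [4, 6]].

So P = [[1, 2, 3, 5], [4, 6]].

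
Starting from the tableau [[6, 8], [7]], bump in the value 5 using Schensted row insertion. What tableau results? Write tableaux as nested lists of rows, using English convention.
[[5, 8], [6], [7]]

In row 1, 5 replaces 6 (the leftmost entry greater than 5); 6 is bumped to row 2. In row 2, 6 replaces 7 (the leftmost entry greater than 6); 7 is bumped to row 3. 7 starts a new row 3. The new tableau is [[5, 8], [6], [7]].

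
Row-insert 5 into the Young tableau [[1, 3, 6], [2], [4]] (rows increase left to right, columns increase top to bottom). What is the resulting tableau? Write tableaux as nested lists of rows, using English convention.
[[1, 3, 5], [2, 6], [4]]

In row 1, 5 replaces 6 (the leftmost entry greater than 5); 6 is bumped to row 2. 6 is appended to row 2. The new tableau is [[1, 3, 5], [2, 6], [4]].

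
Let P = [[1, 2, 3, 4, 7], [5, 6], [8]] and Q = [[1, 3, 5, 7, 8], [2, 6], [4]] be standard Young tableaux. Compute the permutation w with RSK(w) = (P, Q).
Reverse RSK: for i = n, n-1, ..., 1, locate i in Q, remove the corresponding corner cell from P, and reverse-bump its entry up through P; the value ejected from row 1 is w(i).

So w = 8 1 5 2 6 3 4 7.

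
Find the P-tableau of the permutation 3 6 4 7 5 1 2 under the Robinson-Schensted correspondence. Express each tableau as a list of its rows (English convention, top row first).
P = [[1, 2, 5], [3, 4], [6, 7]]

After inserting 3: P = [[3]].
After inserting 6: P = [[3, 6]].
After inserting 4: P = [[3, 4], [6]].
After inserting 7: P = [[3, 4, 7], [6]].
After inserting 5: P = [[3, 4, 5], [6, 7]].
After inserting 1: P = [[1, 4, 5], [3, 7], [6]].
After inserting 2: P = [[1, 2, 5], [3, 4], [6, 7]].

So P = [[1, 2, 5], [3, 4], [6, 7]].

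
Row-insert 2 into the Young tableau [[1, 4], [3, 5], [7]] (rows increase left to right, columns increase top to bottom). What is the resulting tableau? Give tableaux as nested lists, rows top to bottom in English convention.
[[1, 2], [3, 4], [5], [7]]

In row 1, 2 replaces 4 (the leftmost entry greater than 2); 4 is bumped to row 2. In row 2, 4 replaces 5 (the leftmost entry greater than 4); 5 is bumped to row 3. In row 3, 5 replaces 7 (the leftmost entry greater than 5); 7 is bumped to row 4. 7 starts a new row 4. The new tableau is [[1, 2], [3, 4], [5], [7]].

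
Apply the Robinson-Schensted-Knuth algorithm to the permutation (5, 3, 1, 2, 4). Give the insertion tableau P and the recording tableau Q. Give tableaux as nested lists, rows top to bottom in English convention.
P = [[1, 2, 4], [3], [5]], Q = [[1, 4, 5], [2], [3]]

Insert each entry of the permutation into P by Schensted row insertion, recording in Q the position of each new cell.

Insert 5: appended to row 1. P = [[5]], Q = [[1]].
Insert 3: 3 bumps 5 from row 1; 5 starts row 2. P = [[3], [5]], Q = [[1], [2]].
Insert 1: 1 bumps 3 from row 1; 3 bumps 5 from row 2; 5 starts row 3. P = [[1], [3], [5]], Q = [[1], [2], [3]].
Insert 2: appended to row 1. P = [[1, 2], [3], [5]], Q = [[1, 4], [2], [3]].
Insert 4: appended to row 1. P = [[1, 2, 4], [3], [5]], Q = [[1, 4, 5], [2], [3]].

So P = [[1, 2, 4], [3], [5]], Q = [[1, 4, 5], [2], [3]].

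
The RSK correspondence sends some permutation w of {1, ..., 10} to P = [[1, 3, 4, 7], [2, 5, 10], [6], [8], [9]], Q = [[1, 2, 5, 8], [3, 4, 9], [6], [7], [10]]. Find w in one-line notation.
2 9 1 3 8 6 5 10 7 4

Reverse the RSK construction: for i from n down to 1, find the cell of Q containing i, remove the entry at that cell from P, and reverse-bump it up through P; the value ejected from row 1 is w(i).

Step i=10: Q has 10 at row 5, column 1; remove 9 from row 5 of P and reverse-bump: 9 enters row 4 and ejects 8; 8 enters row 3 and ejects 6; 6 enters row 2 and ejects 5; 5 enters row 1 and ejects 4. So w(10) = 4. P is now [[1, 3, 5, 7], [2, 6, 10], [8], [9]].
Step i=9: Q has 9 at row 2, column 3; remove 10 from row 2 of P and reverse-bump: 10 enters row 1 and ejects 7. So w(9) = 7. P is now [[1, 3, 5, 10], [2, 6], [8], [9]].
Step i=8: Q has 8 at row 1, column 4; remove that cell from P, ejecting 10. So w(8) = 10. P is now [[1, 3, 5], [2, 6], [8], [9]].
Step i=7: Q has 7 at row 4, column 1; remove 9 from row 4 of P and reverse-bump: 9 enters row 3 and ejects 8; 8 enters row 2 and ejects 6; 6 enters row 1 and ejects 5. So w(7) = 5. P is now [[1, 3, 6], [2, 8], [9]].
Step i=6: Q has 6 at row 3, column 1; remove 9 from row 3 of P and reverse-bump: 9 enters row 2 and ejects 8; 8 enters row 1 and ejects 6. So w(6) = 6. P is now [[1, 3, 8], [2, 9]].
Step i=5: Q has 5 at row 1, column 3; remove that cell from P, ejecting 8. So w(5) = 8. P is now [[1, 3], [2, 9]].
Step i=4: Q has 4 at row 2, column 2; remove 9 from row 2 of P and reverse-bump: 9 enters row 1 and ejects 3. So w(4) = 3. P is now [[1, 9], [2]].
Step i=3: Q has 3 at row 2, column 1; remove 2 from row 2 of P and reverse-bump: 2 enters row 1 and ejects 1. So w(3) = 1. P is now [[2, 9]].
Step i=2: Q has 2 at row 1, column 2; remove that cell from P, ejecting 9. So w(2) = 9. P is now [[2]].
Step i=1: Q has 1 at row 1, column 1; remove that cell from P, ejecting 2. So w(1) = 2. P is now [].

So w = 2 9 1 3 8 6 5 10 7 4.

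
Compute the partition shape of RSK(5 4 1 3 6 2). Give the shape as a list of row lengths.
Row-insert each entry into an empty tableau.

After inserting 5: P = [[5]].
After inserting 4: P = [[4], [5]].
After inserting 1: P = [[1], [4], [5]].
After inserting 3: P = [[1, 3], [4], [5]].
After inserting 6: P = [[1, 3, 6], [4], [5]].
After inserting 2: P = [[1, 2, 6], [3], [4], [5]].

The final insertion tableau P = [[1, 2, 6], [3], [4], [5]] has shape [3, 1, 1, 1].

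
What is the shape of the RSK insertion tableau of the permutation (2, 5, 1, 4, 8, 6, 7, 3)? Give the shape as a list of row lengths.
[4, 3, 1]

Row-insert each entry into an empty tableau.

After inserting 2: P = [[2]].
After inserting 5: P = [[2, 5]].
After inserting 1: P = [[1, 5], [2]].
After inserting 4: P = [[1, 4], [2, 5]].
After inserting 8: P = [[1, 4, 8], [2, 5]].
After inserting 6: P = [[1, 4, 6], [2, 5, 8]].
After inserting 7: P = [[1, 4, 6, 7], [2, 5, 8]].
After inserting 3: P = [[1, 3, 6, 7], [2, 4, 8], [5]].

The final insertion tableau P = [[1, 3, 6, 7], [2, 4, 8], [5]] has shape [4, 3, 1].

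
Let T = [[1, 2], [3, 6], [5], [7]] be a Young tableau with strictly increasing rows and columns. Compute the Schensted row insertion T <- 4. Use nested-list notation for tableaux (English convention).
4 is larger than every entry of row 1, so it is appended to row 1. The new tableau is [[1, 2, 4], [3, 6], [5], [7]].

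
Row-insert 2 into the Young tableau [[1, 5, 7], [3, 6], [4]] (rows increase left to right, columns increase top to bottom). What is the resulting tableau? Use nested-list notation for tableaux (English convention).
In row 1, 2 replaces 5 (the leftmost entry greater than 2); 5 is bumped to row 2. In row 2, 5 replaces 6 (the leftmost entry greater than 5); 6 is bumped to row 3. 6 is appended to row 3. The new tableau is [[1, 2, 7], [3, 5], [4, 6]].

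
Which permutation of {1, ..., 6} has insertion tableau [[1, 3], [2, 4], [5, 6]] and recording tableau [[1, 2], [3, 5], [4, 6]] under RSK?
5 6 2 1 4 3

Reverse the RSK construction: for i from n down to 1, find the cell of Q containing i, remove the entry at that cell from P, and reverse-bump it up through P; the value ejected from row 1 is w(i).

Step i=6: Q has 6 at row 3, column 2; remove 6 from row 3 of P and reverse-bump: 6 enters row 2 and ejects 4; 4 enters row 1 and ejects 3. So w(6) = 3. P is now [[1, 4], [2, 6], [5]].
Step i=5: Q has 5 at row 2, column 2; remove 6 from row 2 of P and reverse-bump: 6 enters row 1 and ejects 4. So w(5) = 4. P is now [[1, 6], [2], [5]].
Step i=4: Q has 4 at row 3, column 1; remove 5 from row 3 of P and reverse-bump: 5 enters row 2 and ejects 2; 2 enters row 1 and ejects 1. So w(4) = 1. P is now [[2, 6], [5]].
Step i=3: Q has 3 at row 2, column 1; remove 5 from row 2 of P and reverse-bump: 5 enters row 1 and ejects 2. So w(3) = 2. P is now [[5, 6]].
Step i=2: Q has 2 at row 1, column 2; remove that cell from P, ejecting 6. So w(2) = 6. P is now [[5]].
Step i=1: Q has 1 at row 1, column 1; remove that cell from P, ejecting 5. So w(1) = 5. P is now [].

So w = 5 6 2 1 4 3.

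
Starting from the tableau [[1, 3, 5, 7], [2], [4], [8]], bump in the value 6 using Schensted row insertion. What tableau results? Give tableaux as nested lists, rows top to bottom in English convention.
[[1, 3, 5, 6], [2, 7], [4], [8]]

In row 1, 6 replaces 7 (the leftmost entry greater than 6); 7 is bumped to row 2. 7 is appended to row 2. The new tableau is [[1, 3, 5, 6], [2, 7], [4], [8]].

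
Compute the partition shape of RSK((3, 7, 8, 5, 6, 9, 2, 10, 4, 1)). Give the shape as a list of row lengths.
[5, 2, 2, 1]

Row-insert each entry into an empty tableau.

After inserting 3: P = [[3]].
After inserting 7: P = [[3, 7]].
After inserting 8: P = [[3, 7, 8]].
After inserting 5: P = [[3, 5, 8], [7]].
After inserting 6: P = [[3, 5, 6], [7, 8]].
After inserting 9: P = [[3, 5, 6, 9], [7, 8]].
After inserting 2: P = [[2, 5, 6, 9], [3, 8], [7]].
After inserting 10: P = [[2, 5, 6, 9, 10], [3, 8], [7]].
After inserting 4: P = [[2, 4, 6, 9, 10], [3, 5], [7, 8]].
After inserting 1: P = [[1, 4, 6, 9, 10], [2, 5], [3, 8], [7]].

The final insertion tableau P = [[1, 4, 6, 9, 10], [2, 5], [3, 8], [7]] has shape [5, 2, 2, 1].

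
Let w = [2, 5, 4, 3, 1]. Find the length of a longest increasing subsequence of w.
2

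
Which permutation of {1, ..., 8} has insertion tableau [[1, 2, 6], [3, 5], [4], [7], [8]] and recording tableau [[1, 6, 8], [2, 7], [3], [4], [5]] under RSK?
Reverse the RSK construction: for i from n down to 1, find the cell of Q containing i, remove the entry at that cell from P, and reverse-bump it up through P; the value ejected from row 1 is w(i).

Step i=8: Q has 8 at row 1, column 3; remove that cell from P, ejecting 6. So w(8) = 6. P is now [[1, 2], [3, 5], [4], [7], [8]].
Step i=7: Q has 7 at row 2, column 2; remove 5 from row 2 of P and reverse-bump: 5 enters row 1 and ejects 2. So w(7) = 2. P is now [[1, 5], [3], [4], [7], [8]].
Step i=6: Q has 6 at row 1, column 2; remove that cell from P, ejecting 5. So w(6) = 5. P is now [[1], [3], [4], [7], [8]].
Step i=5: Q has 5 at row 5, column 1; remove 8 from row 5 of P and reverse-bump: 8 enters row 4 and ejects 7; 7 enters row 3 and ejects 4; 4 enters row 2 and ejects 3; 3 enters row 1 and ejects 1. So w(5) = 1. P is now [[3], [4], [7], [8]].
Step i=4: Q has 4 at row 4, column 1; remove 8 from row 4 of P and reverse-bump: 8 enters row 3 and ejects 7; 7 enters row 2 and ejects 4; 4 enters row 1 and ejects 3. So w(4) = 3. P is now [[4], [7], [8]].
Step i=3: Q has 3 at row 3, column 1; remove 8 from row 3 of P and reverse-bump: 8 enters row 2 and ejects 7; 7 enters row 1 and ejects 4. So w(3) = 4. P is now [[7], [8]].
Step i=2: Q has 2 at row 2, column 1; remove 8 from row 2 of P and reverse-bump: 8 enters row 1 and ejects 7. So w(2) = 7. P is now [[8]].
Step i=1: Q has 1 at row 1, column 1; remove that cell from P, ejecting 8. So w(1) = 8. P is now [].

So w = 8 7 4 3 1 5 2 6.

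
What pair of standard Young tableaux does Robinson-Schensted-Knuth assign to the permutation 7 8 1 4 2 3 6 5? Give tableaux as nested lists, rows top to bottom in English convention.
Insert each entry of the permutation into P by Schensted row insertion, recording in Q the position of each new cell.

Insert 7: appended to row 1. P = [[7]], Q = [[1]].
Insert 8: appended to row 1. P = [[7, 8]], Q = [[1, 2]].
Insert 1: 1 bumps 7 from row 1; 7 starts row 2. P = [[1, 8], [7]], Q = [[1, 2], [3]].
Insert 4: 4 bumps 8 from row 1; 8 appends to row 2. P = [[1, 4], [7, 8]], Q = [[1, 2], [3, 4]].
Insert 2: 2 bumps 4 from row 1; 4 bumps 7 from row 2; 7 starts row 3. P = [[1, 2], [4, 8], [7]], Q = [[1, 2], [3, 4], [5]].
Insert 3: appended to row 1. P = [[1, 2, 3], [4, 8], [7]], Q = [[1, 2, 6], [3, 4], [5]].
Insert 6: appended to row 1. P = [[1, 2, 3, 6], [4, 8], [7]], Q = [[1, 2, 6, 7], [3, 4], [5]].
Insert 5: 5 bumps 6 from row 1; 6 bumps 8 from row 2; 8 appends to row 3. P = [[1, 2, 3, 5], [4, 6], [7, 8]], Q = [[1, 2, 6, 7], [3, 4], [5, 8]].

So P = [[1, 2, 3, 5], [4, 6], [7, 8]], Q = [[1, 2, 6, 7], [3, 4], [5, 8]].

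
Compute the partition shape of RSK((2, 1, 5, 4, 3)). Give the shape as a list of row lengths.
RSK row insertion gives P = [[1, 3], [2, 4], [5]], which has shape [2, 2, 1].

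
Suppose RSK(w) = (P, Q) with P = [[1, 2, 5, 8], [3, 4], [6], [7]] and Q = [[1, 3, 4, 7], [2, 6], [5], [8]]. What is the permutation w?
7 3 4 6 1 5 8 2

Reverse the RSK construction: for i from n down to 1, find the cell of Q containing i, remove the entry at that cell from P, and reverse-bump it up through P; the value ejected from row 1 is w(i).

Step i=8: Q has 8 at row 4, column 1; remove 7 from row 4 of P and reverse-bump: 7 enters row 3 and ejects 6; 6 enters row 2 and ejects 4; 4 enters row 1 and ejects 2. So w(8) = 2. P is now [[1, 4, 5, 8], [3, 6], [7]].
Step i=7: Q has 7 at row 1, column 4; remove that cell from P, ejecting 8. So w(7) = 8. P is now [[1, 4, 5], [3, 6], [7]].
Step i=6: Q has 6 at row 2, column 2; remove 6 from row 2 of P and reverse-bump: 6 enters row 1 and ejects 5. So w(6) = 5. P is now [[1, 4, 6], [3], [7]].
Step i=5: Q has 5 at row 3, column 1; remove 7 from row 3 of P and reverse-bump: 7 enters row 2 and ejects 3; 3 enters row 1 and ejects 1. So w(5) = 1. P is now [[3, 4, 6], [7]].
Step i=4: Q has 4 at row 1, column 3; remove that cell from P, ejecting 6. So w(4) = 6. P is now [[3, 4], [7]].
Step i=3: Q has 3 at row 1, column 2; remove that cell from P, ejecting 4. So w(3) = 4. P is now [[3], [7]].
Step i=2: Q has 2 at row 2, column 1; remove 7 from row 2 of P and reverse-bump: 7 enters row 1 and ejects 3. So w(2) = 3. P is now [[7]].
Step i=1: Q has 1 at row 1, column 1; remove that cell from P, ejecting 7. So w(1) = 7. P is now [].

So w = 7 3 4 6 1 5 8 2.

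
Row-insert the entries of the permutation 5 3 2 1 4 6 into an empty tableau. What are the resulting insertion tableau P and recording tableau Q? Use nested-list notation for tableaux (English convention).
Insert each entry of the permutation into P by Schensted row insertion, recording in Q the position of each new cell.

Insert 5: appended to row 1. P = [[5]].
Insert 3: 3 bumps 5 from row 1; 5 starts row 2. P = [[3], [5]].
Insert 2: 2 bumps 3 from row 1; 3 bumps 5 from row 2; 5 starts row 3. P = [[2], [3], [5]].
Insert 1: 1 bumps 2 from row 1; 2 bumps 3 from row 2; 3 bumps 5 from row 3; 5 starts row 4. P = [[1], [2], [3], [5]].
Insert 4: appended to row 1. P = [[1, 4], [2], [3], [5]].
Insert 6: appended to row 1. P = [[1, 4, 6], [2], [3], [5]].

So P = [[1, 4, 6], [2], [3], [5]], Q = [[1, 5, 6], [2], [3], [4]].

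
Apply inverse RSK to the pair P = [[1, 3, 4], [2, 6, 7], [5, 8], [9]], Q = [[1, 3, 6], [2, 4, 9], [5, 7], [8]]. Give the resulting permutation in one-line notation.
5 2 9 6 1 8 7 3 4

Reverse the RSK construction: for i from n down to 1, find the cell of Q containing i, remove the entry at that cell from P, and reverse-bump it up through P; the value ejected from row 1 is w(i).

Step i=9: Q has 9 at row 2, column 3; remove 7 from row 2 of P and reverse-bump: 7 enters row 1 and ejects 4. So w(9) = 4. P is now [[1, 3, 7], [2, 6], [5, 8], [9]].
Step i=8: Q has 8 at row 4, column 1; remove 9 from row 4 of P and reverse-bump: 9 enters row 3 and ejects 8; 8 enters row 2 and ejects 6; 6 enters row 1 and ejects 3. So w(8) = 3. P is now [[1, 6, 7], [2, 8], [5, 9]].
Step i=7: Q has 7 at row 3, column 2; remove 9 from row 3 of P and reverse-bump: 9 enters row 2 and ejects 8; 8 enters row 1 and ejects 7. So w(7) = 7. P is now [[1, 6, 8], [2, 9], [5]].
Step i=6: Q has 6 at row 1, column 3; remove that cell from P, ejecting 8. So w(6) = 8. P is now [[1, 6], [2, 9], [5]].
Step i=5: Q has 5 at row 3, column 1; remove 5 from row 3 of P and reverse-bump: 5 enters row 2 and ejects 2; 2 enters row 1 and ejects 1. So w(5) = 1. P is now [[2, 6], [5, 9]].
Step i=4: Q has 4 at row 2, column 2; remove 9 from row 2 of P and reverse-bump: 9 enters row 1 and ejects 6. So w(4) = 6. P is now [[2, 9], [5]].
Step i=3: Q has 3 at row 1, column 2; remove that cell from P, ejecting 9. So w(3) = 9. P is now [[2], [5]].
Step i=2: Q has 2 at row 2, column 1; remove 5 from row 2 of P and reverse-bump: 5 enters row 1 and ejects 2. So w(2) = 2. P is now [[5]].
Step i=1: Q has 1 at row 1, column 1; remove that cell from P, ejecting 5. So w(1) = 5. P is now [].

So w = 5 2 9 6 1 8 7 3 4.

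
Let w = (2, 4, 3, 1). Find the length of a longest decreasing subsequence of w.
3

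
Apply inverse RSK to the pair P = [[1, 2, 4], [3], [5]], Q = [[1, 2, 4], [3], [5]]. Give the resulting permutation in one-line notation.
Reverse the RSK construction: for i from n down to 1, find the cell of Q containing i, remove the entry at that cell from P, and reverse-bump it up through P; the value ejected from row 1 is w(i).

Step i=5: Q has 5 at row 3, column 1; remove 5 from row 3 of P and reverse-bump: 5 enters row 2 and ejects 3; 3 enters row 1 and ejects 2. So w(5) = 2. P is now [[1, 3, 4], [5]].
Step i=4: Q has 4 at row 1, column 3; remove that cell from P, ejecting 4. So w(4) = 4. P is now [[1, 3], [5]].
Step i=3: Q has 3 at row 2, column 1; remove 5 from row 2 of P and reverse-bump: 5 enters row 1 and ejects 3. So w(3) = 3. P is now [[1, 5]].
Step i=2: Q has 2 at row 1, column 2; remove that cell from P, ejecting 5. So w(2) = 5. P is now [[1]].
Step i=1: Q has 1 at row 1, column 1; remove that cell from P, ejecting 1. So w(1) = 1. P is now [].

So w = 1 5 3 4 2.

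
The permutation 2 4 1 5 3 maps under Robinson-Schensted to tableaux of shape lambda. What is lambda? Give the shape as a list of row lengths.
Row-insert each entry into an empty tableau.

After inserting 2: P = [[2]].
After inserting 4: P = [[2, 4]].
After inserting 1: P = [[1, 4], [2]].
After inserting 5: P = [[1, 4, 5], [2]].
After inserting 3: P = [[1, 3, 5], [2, 4]].

The final insertion tableau P = [[1, 3, 5], [2, 4]] has shape [3, 2].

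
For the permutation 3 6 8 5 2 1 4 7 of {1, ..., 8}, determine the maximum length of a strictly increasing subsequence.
3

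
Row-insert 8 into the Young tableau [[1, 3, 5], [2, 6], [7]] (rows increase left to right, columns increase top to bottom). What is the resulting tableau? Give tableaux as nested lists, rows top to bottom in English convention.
8 is larger than every entry of row 1, so it is appended to row 1. The new tableau is [[1, 3, 5, 8], [2, 6], [7]].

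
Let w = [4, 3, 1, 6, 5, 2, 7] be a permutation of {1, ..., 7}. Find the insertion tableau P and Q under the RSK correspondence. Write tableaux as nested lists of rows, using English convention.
Insert each entry of the permutation into P by Schensted row insertion, recording in Q the position of each new cell.

Insert 4: appended to row 1. P = [[4]].
Insert 3: 3 bumps 4 from row 1; 4 starts row 2. P = [[3], [4]].
Insert 1: 1 bumps 3 from row 1; 3 bumps 4 from row 2; 4 starts row 3. P = [[1], [3], [4]].
Insert 6: appended to row 1. P = [[1, 6], [3], [4]].
Insert 5: 5 bumps 6 from row 1; 6 appends to row 2. P = [[1, 5], [3, 6], [4]].
Insert 2: 2 bumps 5 from row 1; 5 bumps 6 from row 2; 6 appends to row 3. P = [[1, 2], [3, 5], [4, 6]].
Insert 7: appended to row 1. P = [[1, 2, 7], [3, 5], [4, 6]].

So P = [[1, 2, 7], [3, 5], [4, 6]], Q = [[1, 4, 7], [2, 5], [3, 6]].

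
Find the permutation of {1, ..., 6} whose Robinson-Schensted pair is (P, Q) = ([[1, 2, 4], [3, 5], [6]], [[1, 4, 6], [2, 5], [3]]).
6 3 1 5 2 4

Reverse the RSK construction: for i from n down to 1, find the cell of Q containing i, remove the entry at that cell from P, and reverse-bump it up through P; the value ejected from row 1 is w(i).

Step i=6: Q has 6 at row 1, column 3; remove that cell from P, ejecting 4. So w(6) = 4. P is now [[1, 2], [3, 5], [6]].
Step i=5: Q has 5 at row 2, column 2; remove 5 from row 2 of P and reverse-bump: 5 enters row 1 and ejects 2. So w(5) = 2. P is now [[1, 5], [3], [6]].
Step i=4: Q has 4 at row 1, column 2; remove that cell from P, ejecting 5. So w(4) = 5. P is now [[1], [3], [6]].
Step i=3: Q has 3 at row 3, column 1; remove 6 from row 3 of P and reverse-bump: 6 enters row 2 and ejects 3; 3 enters row 1 and ejects 1. So w(3) = 1. P is now [[3], [6]].
Step i=2: Q has 2 at row 2, column 1; remove 6 from row 2 of P and reverse-bump: 6 enters row 1 and ejects 3. So w(2) = 3. P is now [[6]].
Step i=1: Q has 1 at row 1, column 1; remove that cell from P, ejecting 6. So w(1) = 6. P is now [].

So w = 6 3 1 5 2 4.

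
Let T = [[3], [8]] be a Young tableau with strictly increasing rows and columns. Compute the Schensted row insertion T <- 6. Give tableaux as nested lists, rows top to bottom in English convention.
[[3, 6], [8]]

6 is larger than every entry of row 1, so it is appended to row 1. The new tableau is [[3, 6], [8]].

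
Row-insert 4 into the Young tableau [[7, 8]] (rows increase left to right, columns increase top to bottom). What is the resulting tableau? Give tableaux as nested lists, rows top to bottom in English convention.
In row 1, 4 replaces 7 (the leftmost entry greater than 4); 7 is bumped to row 2. 7 starts a new row 2. The new tableau is [[4, 8], [7]].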